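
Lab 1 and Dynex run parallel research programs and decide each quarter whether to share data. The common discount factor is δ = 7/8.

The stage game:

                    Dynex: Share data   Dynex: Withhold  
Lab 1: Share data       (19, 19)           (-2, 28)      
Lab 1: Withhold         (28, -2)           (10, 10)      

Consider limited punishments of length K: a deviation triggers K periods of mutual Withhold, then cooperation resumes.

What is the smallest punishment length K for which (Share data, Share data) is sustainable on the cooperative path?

2

IC: δ(1−δ^K)/(1−δ) ≥ (28−19)/(19−10) = 1.
With δ = 7/8: need 1 − δ^K ≥ 1·(1−7/8)/(7/8), i.e. δ^K ≤ 0.8571.
Since (7/8)^1 = 0.8750 and (7/8)^2 = 0.7656, the smallest such K is 2.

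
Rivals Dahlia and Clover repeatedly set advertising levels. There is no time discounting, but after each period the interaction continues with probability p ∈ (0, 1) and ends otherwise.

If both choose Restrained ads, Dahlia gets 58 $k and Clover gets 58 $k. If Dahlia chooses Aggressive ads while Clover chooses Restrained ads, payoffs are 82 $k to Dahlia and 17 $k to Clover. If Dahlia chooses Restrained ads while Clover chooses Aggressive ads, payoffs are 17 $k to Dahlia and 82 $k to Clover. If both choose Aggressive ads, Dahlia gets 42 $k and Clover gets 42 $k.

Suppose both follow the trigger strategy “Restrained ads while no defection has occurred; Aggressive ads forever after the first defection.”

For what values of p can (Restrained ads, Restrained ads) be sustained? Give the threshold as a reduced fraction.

3/5

With no time discounting, the continuation probability p plays the role of the discount factor.
Grim-trigger IC: 58/(1−p) ≥ 82 + 42p/(1−p) ⇒ p ≥ (82−58)/(82−42) = 3/5.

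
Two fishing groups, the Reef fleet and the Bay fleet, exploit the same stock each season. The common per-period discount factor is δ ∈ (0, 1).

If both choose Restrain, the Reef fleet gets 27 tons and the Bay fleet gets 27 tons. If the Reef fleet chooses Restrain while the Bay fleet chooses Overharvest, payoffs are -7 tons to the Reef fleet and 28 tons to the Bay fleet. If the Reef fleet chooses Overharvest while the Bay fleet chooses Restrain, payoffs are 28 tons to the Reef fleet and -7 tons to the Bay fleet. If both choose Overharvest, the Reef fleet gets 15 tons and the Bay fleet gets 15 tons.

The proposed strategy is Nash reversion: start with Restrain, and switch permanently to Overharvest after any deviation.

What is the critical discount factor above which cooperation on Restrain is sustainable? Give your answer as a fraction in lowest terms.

Cooperation forever yields 27 each period: 27/(1−δ).
Deviating yields 28 once, then 15 forever: 28 + 15δ/(1−δ).
No profitable deviation requires 27/(1−δ) ≥ 28 + 15δ/(1−δ).
Multiplying by (1−δ): 27 ≥ 28(1−δ) + 15δ = 28 − 13δ.
So 13δ ≥ 1, i.e. δ ≥ 1/13.

1/13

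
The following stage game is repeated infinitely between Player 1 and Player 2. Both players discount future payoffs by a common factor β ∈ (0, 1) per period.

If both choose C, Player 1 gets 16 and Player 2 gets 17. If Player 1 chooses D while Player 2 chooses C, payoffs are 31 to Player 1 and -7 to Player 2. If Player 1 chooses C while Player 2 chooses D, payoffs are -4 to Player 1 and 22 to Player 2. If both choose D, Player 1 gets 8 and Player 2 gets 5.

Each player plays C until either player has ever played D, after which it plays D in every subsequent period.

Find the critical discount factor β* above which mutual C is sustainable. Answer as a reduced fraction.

15/23

For Player 1: deviation gain 31−16 = 15, per-period punishment loss 16−8 = 8. IC gives β ≥ 15/23.
For Player 2: gain 5, loss 12 per period, so β ≥ 5/17.
The tighter constraint is Player 1's, so cooperation needs β ≥ 15/23.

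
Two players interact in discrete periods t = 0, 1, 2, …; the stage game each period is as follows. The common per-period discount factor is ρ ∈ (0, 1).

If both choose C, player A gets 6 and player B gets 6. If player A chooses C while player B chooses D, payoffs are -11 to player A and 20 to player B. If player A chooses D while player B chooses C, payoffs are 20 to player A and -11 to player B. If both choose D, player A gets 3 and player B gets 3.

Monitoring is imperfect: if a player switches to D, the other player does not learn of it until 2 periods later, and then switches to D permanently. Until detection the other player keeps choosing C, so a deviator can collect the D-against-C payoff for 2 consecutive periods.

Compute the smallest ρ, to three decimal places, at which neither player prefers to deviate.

0.907

Deviating for the 2 undetected periods gains 20−6 = 14 per period over cooperation, then loses 6−3 = 3 per period forever once punishment starts.
Gain: 14(1 + ρ + … + ρ^1); loss: 3·ρ^2/(1−ρ).
No profitable deviation ⇔ 14(1−ρ^2) ≤ 3·ρ^2, i.e. ρ^2 ≥ 14/(14+3) = 14/17.
Hence ρ ≥ (14/17)^(1/2) ≈ 0.907.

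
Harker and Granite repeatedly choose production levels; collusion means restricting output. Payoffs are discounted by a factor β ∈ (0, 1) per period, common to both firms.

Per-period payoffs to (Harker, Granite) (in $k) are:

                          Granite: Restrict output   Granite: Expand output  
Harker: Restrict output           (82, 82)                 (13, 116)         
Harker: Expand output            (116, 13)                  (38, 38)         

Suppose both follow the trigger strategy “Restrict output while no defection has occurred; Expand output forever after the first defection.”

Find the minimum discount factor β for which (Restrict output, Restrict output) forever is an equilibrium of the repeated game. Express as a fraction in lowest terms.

17/39

Under grim trigger the critical discount factor is (T−C)/(T−P) with T = 116, C = 82, P = 38.
β* = (116−82)/(116−38) = 34/78 = 17/39.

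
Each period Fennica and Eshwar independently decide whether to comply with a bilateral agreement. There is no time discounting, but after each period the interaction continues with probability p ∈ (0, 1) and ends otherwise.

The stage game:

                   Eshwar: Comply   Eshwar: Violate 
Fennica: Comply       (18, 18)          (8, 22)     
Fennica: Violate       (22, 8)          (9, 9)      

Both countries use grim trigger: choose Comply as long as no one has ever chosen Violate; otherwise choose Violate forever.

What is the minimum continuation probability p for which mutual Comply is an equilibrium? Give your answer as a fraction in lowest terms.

4/13

With no time discounting, the continuation probability p plays the role of the discount factor.
Grim-trigger IC: 18/(1−p) ≥ 22 + 9p/(1−p) ⇒ p ≥ (22−18)/(22−9) = 4/13.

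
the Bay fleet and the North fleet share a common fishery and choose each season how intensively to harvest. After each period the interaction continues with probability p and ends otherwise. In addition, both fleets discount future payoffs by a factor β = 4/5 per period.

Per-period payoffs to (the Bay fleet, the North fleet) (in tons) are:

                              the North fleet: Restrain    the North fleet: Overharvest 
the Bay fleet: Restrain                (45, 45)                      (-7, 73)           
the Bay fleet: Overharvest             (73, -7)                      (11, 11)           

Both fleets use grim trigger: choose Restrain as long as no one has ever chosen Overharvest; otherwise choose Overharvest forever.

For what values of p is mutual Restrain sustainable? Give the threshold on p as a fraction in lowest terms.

35/62

With continuation probability p and discount β, the effective per-period discount factor is βp.
Grim-trigger IC: βp ≥ (73−45)/(73−11) = 14/31.
So p ≥ (14/31)/(4/5) = 35/62.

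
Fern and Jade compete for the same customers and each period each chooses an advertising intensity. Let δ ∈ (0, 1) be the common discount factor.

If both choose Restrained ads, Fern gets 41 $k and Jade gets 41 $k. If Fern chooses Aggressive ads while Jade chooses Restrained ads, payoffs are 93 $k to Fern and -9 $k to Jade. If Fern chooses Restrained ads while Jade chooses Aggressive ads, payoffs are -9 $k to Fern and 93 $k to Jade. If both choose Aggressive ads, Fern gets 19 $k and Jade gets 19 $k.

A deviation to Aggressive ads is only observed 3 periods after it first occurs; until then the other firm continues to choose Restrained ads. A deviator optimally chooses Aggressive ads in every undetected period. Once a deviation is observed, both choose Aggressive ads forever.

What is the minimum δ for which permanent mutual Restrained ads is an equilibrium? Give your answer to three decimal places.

Deviating for the 3 undetected periods gains 93−41 = 52 per period over cooperation, then loses 41−19 = 22 per period forever once punishment starts.
Gain: 52(1 + δ + … + δ^2); loss: 22·δ^3/(1−δ).
No profitable deviation ⇔ 52(1−δ^3) ≤ 22·δ^3, i.e. δ^3 ≥ 52/(52+22) = 26/37.
Hence δ ≥ (26/37)^(1/3) ≈ 0.889.

0.889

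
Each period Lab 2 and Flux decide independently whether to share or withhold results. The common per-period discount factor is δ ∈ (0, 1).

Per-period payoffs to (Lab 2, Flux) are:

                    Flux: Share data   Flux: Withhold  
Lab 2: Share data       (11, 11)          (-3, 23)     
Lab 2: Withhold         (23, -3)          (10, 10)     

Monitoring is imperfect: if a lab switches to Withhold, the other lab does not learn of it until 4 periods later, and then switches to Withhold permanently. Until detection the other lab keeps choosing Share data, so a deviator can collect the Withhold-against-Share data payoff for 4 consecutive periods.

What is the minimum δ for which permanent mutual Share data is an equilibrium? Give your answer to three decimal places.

A deviator earns 23 for 4 periods, then 10 forever; cooperating earns 11 forever. Multiplying the IC by (1−δ):
11 ≥ 23(1−δ^4) + 10δ^4, so 13·δ^4 ≥ 12 and δ^4 ≥ 12/13.
δ ≥ (12/13)^(1/4) ≈ 0.980.

0.980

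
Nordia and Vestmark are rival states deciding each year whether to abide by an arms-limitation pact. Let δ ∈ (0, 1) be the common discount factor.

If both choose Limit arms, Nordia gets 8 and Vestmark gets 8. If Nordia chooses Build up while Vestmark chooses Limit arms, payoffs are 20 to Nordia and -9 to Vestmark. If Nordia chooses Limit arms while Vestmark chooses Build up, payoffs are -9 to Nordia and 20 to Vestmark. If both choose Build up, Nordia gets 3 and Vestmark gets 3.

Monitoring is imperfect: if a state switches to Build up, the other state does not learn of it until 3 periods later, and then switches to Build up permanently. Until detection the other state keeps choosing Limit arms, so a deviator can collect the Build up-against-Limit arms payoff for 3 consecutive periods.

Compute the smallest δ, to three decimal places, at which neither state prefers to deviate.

A deviator earns 20 for 3 periods, then 3 forever; cooperating earns 8 forever. Multiplying the IC by (1−δ):
8 ≥ 20(1−δ^3) + 3δ^3, so 17·δ^3 ≥ 12 and δ^3 ≥ 12/17.
δ ≥ (12/17)^(1/3) ≈ 0.890.

0.890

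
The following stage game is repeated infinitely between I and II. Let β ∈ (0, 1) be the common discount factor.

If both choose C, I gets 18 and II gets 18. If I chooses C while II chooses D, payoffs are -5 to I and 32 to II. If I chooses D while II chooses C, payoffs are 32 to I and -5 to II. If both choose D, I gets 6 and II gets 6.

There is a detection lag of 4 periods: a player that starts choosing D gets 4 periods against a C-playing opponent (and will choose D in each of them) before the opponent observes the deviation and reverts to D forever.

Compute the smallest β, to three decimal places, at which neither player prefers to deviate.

The best deviation is to choose D for all 4 undetected periods, earning 32 each, then 6 forever once detected.
Deviation value: 32(1−β^4)/(1−β) + 6β^4/(1−β); cooperation value: 18/(1−β).
IC: 18 ≥ 32(1−β^4) + 6β^4 = 32 − 26β^4.
So β^4 ≥ 14/26 = 7/13, giving β ≥ (7/13)^(1/4) ≈ 0.857.

0.857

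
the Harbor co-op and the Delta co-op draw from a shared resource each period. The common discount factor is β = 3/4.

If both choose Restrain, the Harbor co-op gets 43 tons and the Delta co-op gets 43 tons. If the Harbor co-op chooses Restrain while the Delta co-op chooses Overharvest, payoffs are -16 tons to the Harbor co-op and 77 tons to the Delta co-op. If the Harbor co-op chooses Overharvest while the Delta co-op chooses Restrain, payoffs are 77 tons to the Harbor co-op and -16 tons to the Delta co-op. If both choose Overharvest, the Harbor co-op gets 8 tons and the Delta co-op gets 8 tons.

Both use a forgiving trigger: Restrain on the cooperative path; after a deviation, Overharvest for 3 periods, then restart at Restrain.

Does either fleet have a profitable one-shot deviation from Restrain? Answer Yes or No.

IC: β+…+β^3 ≥ (77−43)/(43−8) = 34/35.
At β = 3/4: partial sum = 1.7344 ≥ 0.9714. Cooperation sustainable.

No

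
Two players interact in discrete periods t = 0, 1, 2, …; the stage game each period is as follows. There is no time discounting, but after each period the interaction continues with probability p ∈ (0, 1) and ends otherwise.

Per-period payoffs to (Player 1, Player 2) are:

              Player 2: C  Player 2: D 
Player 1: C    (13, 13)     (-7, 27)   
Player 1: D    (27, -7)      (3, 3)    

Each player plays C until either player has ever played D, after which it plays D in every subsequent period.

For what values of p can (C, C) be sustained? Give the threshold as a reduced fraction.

7/12

Expected cooperation value is 13 + p·13 + p²·13 + … = 13/(1−p); deviation gives 27 + p·3/(1−p).
13 ≥ 27(1−p) + 3p ⇒ 24p ≥ 14 ⇒ p ≥ 14/24 = 7/12.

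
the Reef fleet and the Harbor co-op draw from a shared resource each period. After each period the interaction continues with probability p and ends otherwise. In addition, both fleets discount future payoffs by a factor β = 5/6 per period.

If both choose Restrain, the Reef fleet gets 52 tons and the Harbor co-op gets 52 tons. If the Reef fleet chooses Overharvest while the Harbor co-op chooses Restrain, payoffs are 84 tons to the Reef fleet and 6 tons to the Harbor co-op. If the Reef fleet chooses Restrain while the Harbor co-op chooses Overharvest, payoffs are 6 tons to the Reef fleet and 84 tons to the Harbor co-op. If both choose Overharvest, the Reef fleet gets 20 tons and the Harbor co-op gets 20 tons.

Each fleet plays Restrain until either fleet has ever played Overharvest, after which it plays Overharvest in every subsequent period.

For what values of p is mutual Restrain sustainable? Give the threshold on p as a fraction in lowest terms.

With continuation probability p and discount β, the effective per-period discount factor is βp.
Grim-trigger IC: βp ≥ (84−52)/(84−20) = 1/2.
So p ≥ (1/2)/(5/6) = 3/5.

3/5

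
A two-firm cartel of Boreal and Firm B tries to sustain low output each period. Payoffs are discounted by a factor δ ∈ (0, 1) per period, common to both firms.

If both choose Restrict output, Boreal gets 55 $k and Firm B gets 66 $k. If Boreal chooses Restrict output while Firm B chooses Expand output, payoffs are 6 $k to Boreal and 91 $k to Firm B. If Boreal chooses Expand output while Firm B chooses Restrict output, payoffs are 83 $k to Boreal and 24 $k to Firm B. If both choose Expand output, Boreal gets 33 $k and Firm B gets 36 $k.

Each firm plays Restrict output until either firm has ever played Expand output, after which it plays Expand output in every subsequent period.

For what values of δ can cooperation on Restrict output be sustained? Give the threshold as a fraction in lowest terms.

Boreal: cooperation gives 55 each period; deviation gives 83 once then 33 forever.
  55/(1−δ) ≥ 83 + 33δ/(1−δ) ⇒ δ ≥ 28/50 = 14/25.
Firm B: cooperation gives 66 each period; deviation gives 91 once then 36 forever.
  δ ≥ 25/55 = 5/11.
Both must hold, so the binding constraint is Boreal's: δ ≥ 14/25.

14/25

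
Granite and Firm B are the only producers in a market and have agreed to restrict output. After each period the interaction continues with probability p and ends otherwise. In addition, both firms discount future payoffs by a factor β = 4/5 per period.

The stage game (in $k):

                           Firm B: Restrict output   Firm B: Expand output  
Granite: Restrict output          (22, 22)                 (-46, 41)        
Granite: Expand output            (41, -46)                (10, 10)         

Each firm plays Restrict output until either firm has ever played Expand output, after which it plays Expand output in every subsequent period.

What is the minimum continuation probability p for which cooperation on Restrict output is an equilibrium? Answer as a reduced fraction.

Expected continuation weight on next period's payoff is β·p = 4/5·p, which plays the role of the discount factor.
Cooperation requires 4/5·p ≥ (41−22)/(41−10) = 19/31, hence p ≥ 95/124.

95/124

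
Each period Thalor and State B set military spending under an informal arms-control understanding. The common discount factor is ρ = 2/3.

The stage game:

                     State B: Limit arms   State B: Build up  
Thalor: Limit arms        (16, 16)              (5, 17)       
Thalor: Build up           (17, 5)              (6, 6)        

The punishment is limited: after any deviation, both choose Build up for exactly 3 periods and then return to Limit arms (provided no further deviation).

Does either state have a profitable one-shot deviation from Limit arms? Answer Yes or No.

A one-shot deviation gives 17 now, then 6 for 3 periods, then back to 16.
Gain from deviating: (17−16) today; loss: (16−6) in each of the next 3 periods.
No-deviation condition: (16−6)(ρ+…+ρ^3) ≥ 17−16, i.e. ρ+…+ρ^3 ≥ 1/10.
At ρ = 2/3: ρ+…+ρ^3 = 1.4074 ≥ 0.1000.
So cooperation is sustainable.

No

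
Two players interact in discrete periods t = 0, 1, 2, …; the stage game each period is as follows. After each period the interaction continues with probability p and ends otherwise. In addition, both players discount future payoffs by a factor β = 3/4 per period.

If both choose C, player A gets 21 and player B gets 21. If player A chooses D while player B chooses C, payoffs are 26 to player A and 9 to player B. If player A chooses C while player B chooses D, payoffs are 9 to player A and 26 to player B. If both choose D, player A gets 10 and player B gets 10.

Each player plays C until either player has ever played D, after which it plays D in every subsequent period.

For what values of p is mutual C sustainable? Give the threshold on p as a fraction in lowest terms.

Expected continuation weight on next period's payoff is β·p = 3/4·p, which plays the role of the discount factor.
Cooperation requires 3/4·p ≥ (26−21)/(26−10) = 5/16, hence p ≥ 5/12.

5/12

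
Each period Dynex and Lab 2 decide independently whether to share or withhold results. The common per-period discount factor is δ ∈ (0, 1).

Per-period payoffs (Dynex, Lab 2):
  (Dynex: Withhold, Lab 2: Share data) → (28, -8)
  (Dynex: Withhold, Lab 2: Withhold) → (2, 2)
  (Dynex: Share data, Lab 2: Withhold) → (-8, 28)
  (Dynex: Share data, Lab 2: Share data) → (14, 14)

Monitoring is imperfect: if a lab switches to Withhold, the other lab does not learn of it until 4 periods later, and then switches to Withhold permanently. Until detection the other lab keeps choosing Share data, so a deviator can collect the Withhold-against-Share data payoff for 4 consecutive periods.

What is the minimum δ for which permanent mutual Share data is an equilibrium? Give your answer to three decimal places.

0.857

Deviating for the 4 undetected periods gains 28−14 = 14 per period over cooperation, then loses 14−2 = 12 per period forever once punishment starts.
Gain: 14(1 + δ + … + δ^3); loss: 12·δ^4/(1−δ).
No profitable deviation ⇔ 14(1−δ^4) ≤ 12·δ^4, i.e. δ^4 ≥ 14/(14+12) = 7/13.
Hence δ ≥ (7/13)^(1/4) ≈ 0.857.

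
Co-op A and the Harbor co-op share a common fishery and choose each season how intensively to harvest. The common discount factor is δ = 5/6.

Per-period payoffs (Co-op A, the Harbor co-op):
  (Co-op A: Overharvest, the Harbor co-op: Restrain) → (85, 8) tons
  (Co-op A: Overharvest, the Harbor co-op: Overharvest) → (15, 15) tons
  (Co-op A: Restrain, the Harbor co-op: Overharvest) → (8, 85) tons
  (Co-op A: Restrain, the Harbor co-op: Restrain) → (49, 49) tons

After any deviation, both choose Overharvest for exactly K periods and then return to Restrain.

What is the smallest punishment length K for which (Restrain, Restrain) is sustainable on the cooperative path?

2

Need Σ_{k=1}^{K} δ^k ≥ (85−49)/(49−15) = 1.0588 at δ = 5/6.
At K = 1 the sum is 0.8333 < 1.0588; at K = 2 it is 1.5278 ≥ 1.0588.
So the minimum punishment length is K = 2.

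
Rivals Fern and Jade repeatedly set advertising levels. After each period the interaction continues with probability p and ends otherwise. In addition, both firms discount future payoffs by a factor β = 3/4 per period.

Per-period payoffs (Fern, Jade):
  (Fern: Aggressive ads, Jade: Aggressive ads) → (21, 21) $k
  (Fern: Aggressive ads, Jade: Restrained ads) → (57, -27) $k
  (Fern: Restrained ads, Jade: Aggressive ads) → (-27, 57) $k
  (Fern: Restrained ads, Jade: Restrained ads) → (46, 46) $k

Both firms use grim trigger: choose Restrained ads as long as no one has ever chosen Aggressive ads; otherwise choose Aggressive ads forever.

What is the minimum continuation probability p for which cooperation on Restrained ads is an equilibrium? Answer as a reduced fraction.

11/27

Expected continuation weight on next period's payoff is β·p = 3/4·p, which plays the role of the discount factor.
Cooperation requires 3/4·p ≥ (57−46)/(57−21) = 11/36, hence p ≥ 11/27.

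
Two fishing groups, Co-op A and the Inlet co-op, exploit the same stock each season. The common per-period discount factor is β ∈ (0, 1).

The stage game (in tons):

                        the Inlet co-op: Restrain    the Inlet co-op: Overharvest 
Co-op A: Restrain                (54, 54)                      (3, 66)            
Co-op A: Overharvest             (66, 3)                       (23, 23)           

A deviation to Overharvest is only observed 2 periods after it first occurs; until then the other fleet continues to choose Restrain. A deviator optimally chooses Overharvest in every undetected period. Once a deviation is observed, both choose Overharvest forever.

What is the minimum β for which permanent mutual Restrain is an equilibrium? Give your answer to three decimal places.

0.528

A deviator earns 66 for 2 periods, then 23 forever; cooperating earns 54 forever. Multiplying the IC by (1−β):
54 ≥ 66(1−β^2) + 23β^2, so 43·β^2 ≥ 12 and β^2 ≥ 12/43.
β ≥ (12/43)^(1/2) ≈ 0.528.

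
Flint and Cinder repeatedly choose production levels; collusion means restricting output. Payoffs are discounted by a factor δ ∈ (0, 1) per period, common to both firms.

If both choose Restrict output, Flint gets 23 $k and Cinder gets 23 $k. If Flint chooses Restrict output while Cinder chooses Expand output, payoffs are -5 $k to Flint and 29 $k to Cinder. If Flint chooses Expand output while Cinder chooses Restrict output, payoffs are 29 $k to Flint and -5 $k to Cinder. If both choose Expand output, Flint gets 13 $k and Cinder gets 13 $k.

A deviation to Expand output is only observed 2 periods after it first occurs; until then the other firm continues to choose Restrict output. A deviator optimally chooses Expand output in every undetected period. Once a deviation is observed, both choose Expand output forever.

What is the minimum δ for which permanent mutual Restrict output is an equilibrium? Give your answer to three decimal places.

Deviating for the 2 undetected periods gains 29−23 = 6 per period over cooperation, then loses 23−13 = 10 per period forever once punishment starts.
Gain: 6(1 + δ + … + δ^1); loss: 10·δ^2/(1−δ).
No profitable deviation ⇔ 6(1−δ^2) ≤ 10·δ^2, i.e. δ^2 ≥ 6/(6+10) = 3/8.
Hence δ ≥ (3/8)^(1/2) ≈ 0.612.

0.612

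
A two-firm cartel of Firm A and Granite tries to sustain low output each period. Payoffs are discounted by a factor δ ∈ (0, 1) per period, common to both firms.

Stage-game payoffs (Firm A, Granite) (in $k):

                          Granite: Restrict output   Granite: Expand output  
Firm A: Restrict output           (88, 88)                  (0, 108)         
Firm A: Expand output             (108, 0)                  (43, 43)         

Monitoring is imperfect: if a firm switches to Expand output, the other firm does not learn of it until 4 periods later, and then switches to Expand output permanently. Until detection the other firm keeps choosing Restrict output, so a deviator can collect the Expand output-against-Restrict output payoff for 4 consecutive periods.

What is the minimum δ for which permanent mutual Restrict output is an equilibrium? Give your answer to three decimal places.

0.745

The best deviation is to choose Expand output for all 4 undetected periods, earning 108 each, then 43 forever once detected.
Deviation value: 108(1−δ^4)/(1−δ) + 43δ^4/(1−δ); cooperation value: 88/(1−δ).
IC: 88 ≥ 108(1−δ^4) + 43δ^4 = 108 − 65δ^4.
So δ^4 ≥ 20/65 = 4/13, giving δ ≥ (4/13)^(1/4) ≈ 0.745.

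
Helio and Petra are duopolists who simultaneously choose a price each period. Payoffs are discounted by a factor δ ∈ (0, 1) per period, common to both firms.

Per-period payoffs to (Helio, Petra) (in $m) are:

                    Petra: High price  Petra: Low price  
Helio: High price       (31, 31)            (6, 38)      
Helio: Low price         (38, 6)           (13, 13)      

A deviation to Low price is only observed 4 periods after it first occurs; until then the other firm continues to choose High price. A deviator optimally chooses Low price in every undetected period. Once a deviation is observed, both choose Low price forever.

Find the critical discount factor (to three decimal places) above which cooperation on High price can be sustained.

A deviator earns 38 for 4 periods, then 13 forever; cooperating earns 31 forever. Multiplying the IC by (1−δ):
31 ≥ 38(1−δ^4) + 13δ^4, so 25·δ^4 ≥ 7 and δ^4 ≥ 7/25.
δ ≥ (7/25)^(1/4) ≈ 0.727.

0.727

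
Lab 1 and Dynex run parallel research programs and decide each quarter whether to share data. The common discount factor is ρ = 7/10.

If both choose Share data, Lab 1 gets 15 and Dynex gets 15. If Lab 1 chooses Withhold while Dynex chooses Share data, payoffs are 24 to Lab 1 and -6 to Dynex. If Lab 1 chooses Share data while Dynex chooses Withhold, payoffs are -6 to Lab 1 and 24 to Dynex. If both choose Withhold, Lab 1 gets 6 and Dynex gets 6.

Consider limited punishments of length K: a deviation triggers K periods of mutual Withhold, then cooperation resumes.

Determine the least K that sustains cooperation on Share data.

2

No profitable deviation requires (15−6)(ρ+…+ρ^K) ≥ 24−15, i.e. ρ+…+ρ^K ≥ 1 ≈ 1.0000.
With ρ = 7/10, the partial sums are K=1: 0.7000, K=2: 1.1900.
K = 2 is the first length at which the sum reaches 1.0000.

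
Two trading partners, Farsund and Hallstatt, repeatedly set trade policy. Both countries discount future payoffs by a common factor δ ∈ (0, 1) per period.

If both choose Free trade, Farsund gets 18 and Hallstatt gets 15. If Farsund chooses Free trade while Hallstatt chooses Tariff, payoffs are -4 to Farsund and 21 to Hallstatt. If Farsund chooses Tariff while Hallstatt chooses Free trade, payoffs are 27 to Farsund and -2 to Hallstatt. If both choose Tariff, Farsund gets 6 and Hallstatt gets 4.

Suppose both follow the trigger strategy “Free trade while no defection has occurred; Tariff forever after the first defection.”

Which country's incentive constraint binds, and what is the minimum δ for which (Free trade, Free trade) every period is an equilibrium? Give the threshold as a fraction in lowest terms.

Farsund's threshold: (27−18)/(27−6) = 3/7.
Hallstatt's threshold: (21−15)/(21−4) = 6/17.
3/7 > 6/17, so Farsund binds and δ* = 3/7.

Farsund; δ ≥ 3/7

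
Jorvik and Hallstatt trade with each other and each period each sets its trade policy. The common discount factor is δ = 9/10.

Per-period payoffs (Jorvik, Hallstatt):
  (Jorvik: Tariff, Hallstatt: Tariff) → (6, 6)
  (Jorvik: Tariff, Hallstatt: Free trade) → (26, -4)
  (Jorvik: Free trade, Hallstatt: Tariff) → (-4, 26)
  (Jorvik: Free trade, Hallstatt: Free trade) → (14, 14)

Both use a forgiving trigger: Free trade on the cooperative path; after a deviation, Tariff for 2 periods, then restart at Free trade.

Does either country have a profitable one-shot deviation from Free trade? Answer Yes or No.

No

IC: δ+…+δ^2 ≥ (26−14)/(14−6) = 3/2.
At δ = 9/10: partial sum = 1.7100 ≥ 1.5000. Cooperation sustainable.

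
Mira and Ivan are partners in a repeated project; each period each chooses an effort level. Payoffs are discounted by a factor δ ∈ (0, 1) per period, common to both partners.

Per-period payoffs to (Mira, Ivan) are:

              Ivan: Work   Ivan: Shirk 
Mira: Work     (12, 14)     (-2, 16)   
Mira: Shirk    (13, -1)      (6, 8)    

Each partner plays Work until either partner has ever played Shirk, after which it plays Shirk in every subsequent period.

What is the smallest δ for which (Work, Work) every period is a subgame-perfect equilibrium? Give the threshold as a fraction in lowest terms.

1/4

Mira's threshold: (13−12)/(13−6) = 1/7.
Ivan's threshold: (16−14)/(16−8) = 1/4.
1/7 < 1/4, so Ivan binds and δ* = 1/4.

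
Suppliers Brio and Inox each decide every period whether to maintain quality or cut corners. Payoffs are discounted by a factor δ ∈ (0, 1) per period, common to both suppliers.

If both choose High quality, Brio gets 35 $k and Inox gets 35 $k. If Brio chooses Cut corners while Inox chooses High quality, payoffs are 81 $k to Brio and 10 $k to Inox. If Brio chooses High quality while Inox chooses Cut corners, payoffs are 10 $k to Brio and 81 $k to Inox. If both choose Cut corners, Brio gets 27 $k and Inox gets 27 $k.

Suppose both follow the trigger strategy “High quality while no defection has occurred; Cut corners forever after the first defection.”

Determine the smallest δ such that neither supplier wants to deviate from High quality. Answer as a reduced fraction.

23/27

35/(1−δ) ≥ 81 + 27δ/(1−δ)
35 ≥ 81 − 54δ
δ ≥ 46/54 = 23/27.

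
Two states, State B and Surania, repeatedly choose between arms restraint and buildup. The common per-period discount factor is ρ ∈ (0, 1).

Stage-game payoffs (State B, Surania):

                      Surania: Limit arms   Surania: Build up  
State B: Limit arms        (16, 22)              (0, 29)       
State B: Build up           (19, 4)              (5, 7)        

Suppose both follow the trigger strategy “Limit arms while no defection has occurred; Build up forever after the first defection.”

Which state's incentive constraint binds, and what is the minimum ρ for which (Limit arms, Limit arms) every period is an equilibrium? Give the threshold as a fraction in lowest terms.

Surania; ρ ≥ 7/22

State B's threshold: (19−16)/(19−5) = 3/14.
Surania's threshold: (29−22)/(29−7) = 7/22.
3/14 < 7/22, so Surania binds and ρ* = 7/22.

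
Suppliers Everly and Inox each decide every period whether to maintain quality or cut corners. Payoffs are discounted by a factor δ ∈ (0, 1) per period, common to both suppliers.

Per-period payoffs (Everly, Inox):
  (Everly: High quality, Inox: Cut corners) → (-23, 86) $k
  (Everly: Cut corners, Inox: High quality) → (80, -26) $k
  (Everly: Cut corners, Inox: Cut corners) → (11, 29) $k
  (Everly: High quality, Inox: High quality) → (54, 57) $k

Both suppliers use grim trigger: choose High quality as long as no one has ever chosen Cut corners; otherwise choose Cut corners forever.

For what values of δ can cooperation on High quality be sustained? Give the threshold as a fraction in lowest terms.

29/57

Everly's threshold: (80−54)/(80−11) = 26/69.
Inox's threshold: (86−57)/(86−29) = 29/57.
26/69 < 29/57, so Inox binds and δ* = 29/57.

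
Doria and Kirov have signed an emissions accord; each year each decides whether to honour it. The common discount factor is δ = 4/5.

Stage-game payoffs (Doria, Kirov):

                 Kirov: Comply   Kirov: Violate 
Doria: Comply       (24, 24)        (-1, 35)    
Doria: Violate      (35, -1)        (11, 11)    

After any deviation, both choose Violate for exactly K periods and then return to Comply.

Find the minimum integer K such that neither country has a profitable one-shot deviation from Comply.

2

No profitable deviation requires (24−11)(δ+…+δ^K) ≥ 35−24, i.e. δ+…+δ^K ≥ 11/13 ≈ 0.8462.
With δ = 4/5, the partial sums are K=1: 0.8000, K=2: 1.4400.
K = 2 is the first length at which the sum reaches 0.8462.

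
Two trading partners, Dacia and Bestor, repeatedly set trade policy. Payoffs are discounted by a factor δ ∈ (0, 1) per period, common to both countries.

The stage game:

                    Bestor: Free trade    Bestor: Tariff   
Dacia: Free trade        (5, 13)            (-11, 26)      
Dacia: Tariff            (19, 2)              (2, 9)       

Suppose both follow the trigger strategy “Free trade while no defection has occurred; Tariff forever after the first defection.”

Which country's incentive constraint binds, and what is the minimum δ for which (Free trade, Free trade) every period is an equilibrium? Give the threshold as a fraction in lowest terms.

Dacia; δ ≥ 14/17

Dacia: cooperation gives 5 each period; deviation gives 19 once then 2 forever.
  5/(1−δ) ≥ 19 + 2δ/(1−δ) ⇒ δ ≥ 14/17.
Bestor: cooperation gives 13 each period; deviation gives 26 once then 9 forever.
  δ ≥ 13/17.
Both must hold, so the binding constraint is Dacia's: δ ≥ 14/17.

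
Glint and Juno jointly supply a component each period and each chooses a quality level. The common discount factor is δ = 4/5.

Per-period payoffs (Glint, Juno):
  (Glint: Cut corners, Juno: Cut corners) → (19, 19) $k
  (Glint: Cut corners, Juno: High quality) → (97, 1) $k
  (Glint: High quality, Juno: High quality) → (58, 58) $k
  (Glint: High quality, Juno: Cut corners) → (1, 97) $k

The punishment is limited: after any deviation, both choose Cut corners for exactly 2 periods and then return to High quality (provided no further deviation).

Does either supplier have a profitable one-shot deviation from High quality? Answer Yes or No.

No

IC: δ+…+δ^2 ≥ (97−58)/(58−19) = 1.
At δ = 4/5: partial sum = 1.4400 ≥ 1.0000. Cooperation sustainable.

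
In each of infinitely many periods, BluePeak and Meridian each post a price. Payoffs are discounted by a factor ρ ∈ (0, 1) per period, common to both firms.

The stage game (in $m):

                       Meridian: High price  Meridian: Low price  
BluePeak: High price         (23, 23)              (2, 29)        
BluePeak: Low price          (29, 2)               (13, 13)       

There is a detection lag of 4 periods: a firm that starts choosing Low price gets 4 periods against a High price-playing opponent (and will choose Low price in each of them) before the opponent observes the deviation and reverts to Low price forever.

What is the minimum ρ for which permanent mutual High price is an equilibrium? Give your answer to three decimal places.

0.783

Deviating for the 4 undetected periods gains 29−23 = 6 per period over cooperation, then loses 23−13 = 10 per period forever once punishment starts.
Gain: 6(1 + ρ + … + ρ^3); loss: 10·ρ^4/(1−ρ).
No profitable deviation ⇔ 6(1−ρ^4) ≤ 10·ρ^4, i.e. ρ^4 ≥ 6/(6+10) = 3/8.
Hence ρ ≥ (3/8)^(1/4) ≈ 0.783.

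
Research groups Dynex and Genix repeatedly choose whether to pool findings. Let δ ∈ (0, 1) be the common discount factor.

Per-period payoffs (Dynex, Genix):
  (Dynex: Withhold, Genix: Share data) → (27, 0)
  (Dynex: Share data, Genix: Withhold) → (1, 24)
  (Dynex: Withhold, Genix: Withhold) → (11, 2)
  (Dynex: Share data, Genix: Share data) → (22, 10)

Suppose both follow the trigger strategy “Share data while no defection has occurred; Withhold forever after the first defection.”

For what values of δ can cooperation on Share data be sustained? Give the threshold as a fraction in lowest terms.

7/11

Dynex: cooperation gives 22 each period; deviation gives 27 once then 11 forever.
  22/(1−δ) ≥ 27 + 11δ/(1−δ) ⇒ δ ≥ 5/16.
Genix: cooperation gives 10 each period; deviation gives 24 once then 2 forever.
  δ ≥ 14/22 = 7/11.
Both must hold, so the binding constraint is Genix's: δ ≥ 7/11.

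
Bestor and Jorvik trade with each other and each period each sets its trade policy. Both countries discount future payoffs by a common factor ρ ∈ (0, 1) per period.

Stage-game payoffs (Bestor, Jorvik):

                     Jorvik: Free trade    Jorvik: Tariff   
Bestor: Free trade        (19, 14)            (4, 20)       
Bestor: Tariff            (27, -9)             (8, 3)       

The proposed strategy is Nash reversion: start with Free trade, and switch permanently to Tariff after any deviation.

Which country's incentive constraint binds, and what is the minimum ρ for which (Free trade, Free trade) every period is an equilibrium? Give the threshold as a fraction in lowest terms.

For Bestor: deviation gain 27−19 = 8, per-period punishment loss 19−8 = 11. IC gives ρ ≥ 8/19.
For Jorvik: gain 6, loss 11 per period, so ρ ≥ 6/17.
The tighter constraint is Bestor's, so cooperation needs ρ ≥ 8/19.

Bestor; ρ ≥ 8/19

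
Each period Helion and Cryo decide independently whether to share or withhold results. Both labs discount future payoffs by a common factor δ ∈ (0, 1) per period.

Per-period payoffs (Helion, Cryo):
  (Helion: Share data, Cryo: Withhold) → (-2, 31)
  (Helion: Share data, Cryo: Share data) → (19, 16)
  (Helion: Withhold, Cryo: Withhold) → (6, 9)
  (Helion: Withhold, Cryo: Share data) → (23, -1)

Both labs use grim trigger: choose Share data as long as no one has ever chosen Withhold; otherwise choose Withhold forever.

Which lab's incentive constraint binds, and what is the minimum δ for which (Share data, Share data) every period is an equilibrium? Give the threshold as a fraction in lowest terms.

Cryo; δ ≥ 15/22

Helion: cooperation gives 19 each period; deviation gives 23 once then 6 forever.
  19/(1−δ) ≥ 23 + 6δ/(1−δ) ⇒ δ ≥ 4/17.
Cryo: cooperation gives 16 each period; deviation gives 31 once then 9 forever.
  δ ≥ 15/22.
Both must hold, so the binding constraint is Cryo's: δ ≥ 15/22.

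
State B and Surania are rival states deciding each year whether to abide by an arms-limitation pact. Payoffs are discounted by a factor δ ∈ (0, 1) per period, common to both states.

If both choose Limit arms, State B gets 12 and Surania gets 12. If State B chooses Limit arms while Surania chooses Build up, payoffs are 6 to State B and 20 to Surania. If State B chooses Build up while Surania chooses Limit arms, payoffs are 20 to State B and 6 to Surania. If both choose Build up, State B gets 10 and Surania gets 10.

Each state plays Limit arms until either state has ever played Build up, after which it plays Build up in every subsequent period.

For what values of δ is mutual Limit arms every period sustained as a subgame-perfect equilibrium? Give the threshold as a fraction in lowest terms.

4/5

Under grim trigger the critical discount factor is (T−C)/(T−P) with T = 20, C = 12, P = 10.
δ* = (20−12)/(20−10) = 8/10 = 4/5.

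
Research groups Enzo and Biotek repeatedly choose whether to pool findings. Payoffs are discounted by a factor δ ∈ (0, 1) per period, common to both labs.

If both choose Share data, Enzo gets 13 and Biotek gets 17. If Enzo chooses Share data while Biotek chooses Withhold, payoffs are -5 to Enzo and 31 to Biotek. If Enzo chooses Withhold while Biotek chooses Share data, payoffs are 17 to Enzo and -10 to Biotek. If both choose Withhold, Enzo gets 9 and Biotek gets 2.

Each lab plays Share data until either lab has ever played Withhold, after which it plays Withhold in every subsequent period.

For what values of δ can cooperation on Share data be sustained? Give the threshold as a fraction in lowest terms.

1/2

For Enzo: deviation gain 17−13 = 4, per-period punishment loss 13−9 = 4. IC gives δ ≥ 4/8 = 1/2.
For Biotek: gain 14, loss 15 per period, so δ ≥ 14/29.
The tighter constraint is Enzo's, so cooperation needs δ ≥ 1/2.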